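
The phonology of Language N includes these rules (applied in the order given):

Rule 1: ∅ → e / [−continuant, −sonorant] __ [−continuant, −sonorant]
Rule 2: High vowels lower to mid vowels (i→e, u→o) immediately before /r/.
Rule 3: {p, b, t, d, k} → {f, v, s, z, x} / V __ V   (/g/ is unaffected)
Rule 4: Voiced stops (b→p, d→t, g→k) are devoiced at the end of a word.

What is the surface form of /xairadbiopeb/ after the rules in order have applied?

Rule 1 (stop-cluster e-epenthesis): /d/ and /b/ form a stop–stop cluster, so [e] is inserted between them. /xairadbiopeb/ → xairadebiopeb.
Rule 2 (pre-rhotic lowering): /i/ is a high vowel immediately before /r/, so it lowers to [e]. /xairadebiopeb/ → xaeradebiopeb.
Rule 3 (intervocalic spirantization): /d/ is a stop between vowels /a/ and /e/, so it spirantizes to the fricative [z]. /b/ is a stop between vowels /e/ and /i/, so it spirantizes to the fricative [v]. /p/ is a stop between vowels /o/ and /e/, so it spirantizes to the fricative [f]. /xaeradebiopeb/ → xaerazeviofeb.
Rule 4 (final devoicing): /b/ is a voiced stop in word-final position, so it devoices to [p]. /xaerazeviofeb/ → xaerazeviofep.

xaerazeviofep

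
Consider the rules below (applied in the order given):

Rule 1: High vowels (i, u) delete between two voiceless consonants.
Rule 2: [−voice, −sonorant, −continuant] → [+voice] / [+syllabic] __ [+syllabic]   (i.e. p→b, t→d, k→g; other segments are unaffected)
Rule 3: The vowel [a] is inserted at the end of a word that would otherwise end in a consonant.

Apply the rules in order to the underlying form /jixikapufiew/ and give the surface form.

jixkapfiewa

Rule 1 (high vowel syncope): /i/ is a high vowel flanked by voiceless consonants /x/ and /k/, so it deletes. /u/ is a high vowel flanked by voiceless consonants /p/ and /f/, so it deletes. /jixikapufiew/ → jixkapfiew.
Rule 2 (intervocalic voicing): no segment meets the environment; /jixkapfiew/ is unchanged.
Rule 3 (final a-epenthesis): the form ends in the consonant /w/, so [a] is inserted word-finally. /jixkapfiew/ → jixkapfiewa.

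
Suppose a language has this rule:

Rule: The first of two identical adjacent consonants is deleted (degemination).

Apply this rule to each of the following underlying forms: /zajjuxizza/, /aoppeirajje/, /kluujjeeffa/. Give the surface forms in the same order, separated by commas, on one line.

/zajjuxizza/: /jj/ is a geminate; the first /j/ deletes. /zz/ is a geminate; the first /z/ deletes. → [zajuxiza].
/aoppeirajje/: /pp/ is a geminate; the first /p/ deletes. /jj/ is a geminate; the first /j/ deletes. → [aopeiraje].
/kluujjeeffa/: /jj/ is a geminate; the first /j/ deletes. /ff/ is a geminate; the first /f/ deletes. → [kluujeefa].

zajuxiza, aopeiraje, kluujeefa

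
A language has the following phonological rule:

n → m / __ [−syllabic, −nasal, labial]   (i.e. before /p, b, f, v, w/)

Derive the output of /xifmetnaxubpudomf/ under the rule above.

xifmetnaxubpudomf

No segment of /xifmetnaxubpudomf/ meets the structural description of the rule, so the form surfaces unchanged.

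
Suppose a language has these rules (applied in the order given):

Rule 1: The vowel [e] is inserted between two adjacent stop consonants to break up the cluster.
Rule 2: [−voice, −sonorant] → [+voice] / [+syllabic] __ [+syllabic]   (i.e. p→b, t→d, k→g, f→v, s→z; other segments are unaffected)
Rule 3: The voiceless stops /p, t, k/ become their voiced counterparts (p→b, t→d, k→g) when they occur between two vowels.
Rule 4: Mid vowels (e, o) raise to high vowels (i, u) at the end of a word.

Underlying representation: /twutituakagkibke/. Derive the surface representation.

twudiduagagegibegi

Rule 1 (stop-cluster e-epenthesis): /g/ and /k/ form a stop–stop cluster, so [e] is inserted between them. /b/ and /k/ form a stop–stop cluster, so [e] is inserted between them. /twutituakagkibke/ → twutituakagekibeke.
Rule 2 (intervocalic voicing): /t/ is a voiceless obstruent between vowels /u/ and /i/, so it voices to [d]. /t/ is a voiceless obstruent between vowels /i/ and /u/, so it voices to [d]. /k/ is a voiceless obstruent between vowels /a/ and /a/, so it voices to [g]. /k/ is a voiceless obstruent between vowels /e/ and /i/, so it voices to [g]. /k/ is a voiceless obstruent between vowels /e/ and /e/, so it voices to [g]. /twutituakagekibeke/ → twudiduagagegibege.
Rule 3 (intervocalic voicing): no segment meets the environment; /twudiduagagegibege/ is unchanged.
Rule 4 (final vowel raising): /e/ is a mid vowel in word-final position, so it raises to [i]. /twudiduagagegibege/ → twudiduagagegibegi.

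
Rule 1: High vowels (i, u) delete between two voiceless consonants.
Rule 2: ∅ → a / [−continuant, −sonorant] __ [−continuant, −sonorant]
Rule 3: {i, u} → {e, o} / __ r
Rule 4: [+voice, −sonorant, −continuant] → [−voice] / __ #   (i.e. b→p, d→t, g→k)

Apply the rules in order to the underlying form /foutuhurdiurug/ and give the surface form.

fouthordioruk

Rule 1 (high vowel syncope): /u/ is a high vowel flanked by voiceless consonants /t/ and /h/, so it deletes. /foutuhurdiurug/ → fouthurdiurug.
Rule 2 (stop-cluster a-epenthesis): no segment meets the environment; /fouthurdiurug/ is unchanged.
Rule 3 (pre-rhotic lowering): /u/ is a high vowel immediately before /r/, so it lowers to [o]. /u/ is a high vowel immediately before /r/, so it lowers to [o]. /fouthurdiurug/ → fouthordiorug.
Rule 4 (final devoicing): /g/ is a voiced stop in word-final position, so it devoices to [k]. /fouthordiorug/ → fouthordioruk.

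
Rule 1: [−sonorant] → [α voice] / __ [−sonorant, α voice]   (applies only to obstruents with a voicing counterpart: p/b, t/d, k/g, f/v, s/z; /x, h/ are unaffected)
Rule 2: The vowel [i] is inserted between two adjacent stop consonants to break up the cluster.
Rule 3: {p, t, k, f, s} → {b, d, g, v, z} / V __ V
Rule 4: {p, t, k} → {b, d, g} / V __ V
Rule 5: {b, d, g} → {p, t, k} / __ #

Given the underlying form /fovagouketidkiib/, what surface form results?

Rule 1 (regressive voicing assimilation): /d/ precedes the voiceless obstruent /k/, so it devoices to [t] by assimilation. /fovagouketidkiib/ → fovagouketitkiib.
Rule 2 (stop-cluster i-epenthesis): /t/ and /k/ form a stop–stop cluster, so [i] is inserted between them. /fovagouketitkiib/ → fovagouketitikiib.
Rule 3 (intervocalic voicing): /k/ is a voiceless obstruent between vowels /u/ and /e/, so it voices to [g]. /t/ is a voiceless obstruent between vowels /e/ and /i/, so it voices to [d]. /t/ is a voiceless obstruent between vowels /i/ and /i/, so it voices to [d]. /k/ is a voiceless obstruent between vowels /i/ and /i/, so it voices to [g]. /fovagouketitikiib/ → fovagougedidigiib.
Rule 4 (intervocalic voicing): no segment meets the environment; /fovagougedidigiib/ is unchanged.
Rule 5 (final devoicing): /b/ is a voiced stop in word-final position, so it devoices to [p]. /fovagougedidigiib/ → fovagougedidigiip.

fovagougedidigiip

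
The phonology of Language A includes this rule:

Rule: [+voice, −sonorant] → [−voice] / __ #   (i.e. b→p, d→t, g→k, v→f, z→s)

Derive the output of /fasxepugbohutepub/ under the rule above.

fasxepugbohutepup

/b/ is a voiced obstruent in word-final position, so it devoices to [p].
Surface form: [fasxepugbohutepup].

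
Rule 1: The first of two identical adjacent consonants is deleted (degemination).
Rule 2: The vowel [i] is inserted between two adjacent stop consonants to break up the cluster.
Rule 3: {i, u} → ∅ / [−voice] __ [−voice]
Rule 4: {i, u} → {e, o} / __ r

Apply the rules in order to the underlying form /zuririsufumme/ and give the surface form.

zorerisfume

Rule 1 (degemination): /mm/ is a geminate; the first /m/ deletes. /zuririsufumme/ → zuririsufume.
Rule 2 (stop-cluster i-epenthesis): no segment meets the environment; /zuririsufume/ is unchanged.
Rule 3 (high vowel syncope): /u/ is a high vowel flanked by voiceless consonants /s/ and /f/, so it deletes. /zuririsufume/ → zuririsfume.
Rule 4 (pre-rhotic lowering): /u/ is a high vowel immediately before /r/, so it lowers to [o]. /i/ is a high vowel immediately before /r/, so it lowers to [e]. /zuririsfume/ → zorerisfume.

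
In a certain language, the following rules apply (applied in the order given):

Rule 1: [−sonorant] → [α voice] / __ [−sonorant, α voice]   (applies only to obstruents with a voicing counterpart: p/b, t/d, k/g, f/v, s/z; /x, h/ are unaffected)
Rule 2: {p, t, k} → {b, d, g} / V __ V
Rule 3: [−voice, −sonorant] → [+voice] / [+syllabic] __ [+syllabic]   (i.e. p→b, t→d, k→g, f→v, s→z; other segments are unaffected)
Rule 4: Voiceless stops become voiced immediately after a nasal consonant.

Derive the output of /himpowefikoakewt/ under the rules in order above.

Rule 1 (regressive voicing assimilation): no segment meets the environment; /himpowefikoakewt/ is unchanged.
Rule 2 (intervocalic voicing): /k/ is a voiceless stop between vowels /i/ and /o/, so it voices to [g]. /k/ is a voiceless stop between vowels /a/ and /e/, so it voices to [g]. /himpowefikoakewt/ → himpowefigoagewt.
Rule 3 (intervocalic voicing): /f/ is a voiceless obstruent between vowels /e/ and /i/, so it voices to [v]. /himpowefigoagewt/ → himpowevigoagewt.
Rule 4 (post-nasal voicing): /p/ is a voiceless stop immediately after the nasal /m/, so it voices to [b]. /himpowevigoagewt/ → himbowevigoagewt.

himbowevigoagewt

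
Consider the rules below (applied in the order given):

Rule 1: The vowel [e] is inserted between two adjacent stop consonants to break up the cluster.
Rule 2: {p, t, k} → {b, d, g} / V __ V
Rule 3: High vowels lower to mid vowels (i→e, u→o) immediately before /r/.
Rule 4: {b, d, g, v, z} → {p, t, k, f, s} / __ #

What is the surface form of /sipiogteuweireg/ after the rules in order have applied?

sibiogedeuweerek

Rule 1 (stop-cluster e-epenthesis): /g/ and /t/ form a stop–stop cluster, so [e] is inserted between them. /sipiogteuweireg/ → sipiogeteuweireg.
Rule 2 (intervocalic voicing): /p/ is a voiceless stop between vowels /i/ and /i/, so it voices to [b]. /t/ is a voiceless stop between vowels /e/ and /e/, so it voices to [d]. /sipiogeteuweireg/ → sibiogedeuweireg.
Rule 3 (pre-rhotic lowering): /i/ is a high vowel immediately before /r/, so it lowers to [e]. /sibiogedeuweireg/ → sibiogedeuweereg.
Rule 4 (final devoicing): /g/ is a voiced obstruent in word-final position, so it devoices to [k]. /sibiogedeuweereg/ → sibiogedeuweerek.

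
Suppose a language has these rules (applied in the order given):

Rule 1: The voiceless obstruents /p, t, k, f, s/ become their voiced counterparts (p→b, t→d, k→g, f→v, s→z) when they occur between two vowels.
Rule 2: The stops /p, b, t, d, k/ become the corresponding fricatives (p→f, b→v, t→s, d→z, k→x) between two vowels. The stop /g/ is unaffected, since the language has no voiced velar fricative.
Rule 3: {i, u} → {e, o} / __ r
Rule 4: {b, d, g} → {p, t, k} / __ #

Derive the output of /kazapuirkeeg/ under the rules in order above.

kazavuerkeek

Rule 1 (intervocalic voicing): /p/ is a voiceless obstruent between vowels /a/ and /u/, so it voices to [b]. /kazapuirkeeg/ → kazabuirkeeg.
Rule 2 (intervocalic spirantization): /b/ is a stop between vowels /a/ and /u/, so it spirantizes to the fricative [v]. /kazabuirkeeg/ → kazavuirkeeg.
Rule 3 (pre-rhotic lowering): /i/ is a high vowel immediately before /r/, so it lowers to [e]. /kazavuirkeeg/ → kazavuerkeeg.
Rule 4 (final devoicing): /g/ is a voiced stop in word-final position, so it devoices to [k]. /kazavuerkeeg/ → kazavuerkeek.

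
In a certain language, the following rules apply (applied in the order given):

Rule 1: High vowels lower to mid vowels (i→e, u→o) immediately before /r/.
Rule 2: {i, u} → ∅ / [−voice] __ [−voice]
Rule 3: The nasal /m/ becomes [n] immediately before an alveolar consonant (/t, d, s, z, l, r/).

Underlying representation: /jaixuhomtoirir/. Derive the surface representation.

jaixhontoerer

Rule 1 (pre-rhotic lowering): /i/ is a high vowel immediately before /r/, so it lowers to [e]. /i/ is a high vowel immediately before /r/, so it lowers to [e]. /jaixuhomtoirir/ → jaixuhomtoerer.
Rule 2 (high vowel syncope): /u/ is a high vowel flanked by voiceless consonants /x/ and /h/, so it deletes. /jaixuhomtoerer/ → jaixhomtoerer.
Rule 3 (nasal place assimilation): /m/ precedes the alveolar consonant /t/, so it assimilates in place to [n]. /jaixhomtoerer/ → jaixhontoerer.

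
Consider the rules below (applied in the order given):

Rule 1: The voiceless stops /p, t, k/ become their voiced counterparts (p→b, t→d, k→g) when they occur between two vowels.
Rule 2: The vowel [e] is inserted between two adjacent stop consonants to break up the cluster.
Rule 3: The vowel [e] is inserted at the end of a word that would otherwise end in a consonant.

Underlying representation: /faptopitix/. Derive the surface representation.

fapetobidixe

Rule 1 (intervocalic voicing): /p/ is a voiceless stop between vowels /o/ and /i/, so it voices to [b]. /t/ is a voiceless stop between vowels /i/ and /i/, so it voices to [d]. /faptopitix/ → faptobidix.
Rule 2 (stop-cluster e-epenthesis): /p/ and /t/ form a stop–stop cluster, so [e] is inserted between them. /faptobidix/ → fapetobidix.
Rule 3 (final e-epenthesis): the form ends in the consonant /x/, so [e] is inserted word-finally. /fapetobidix/ → fapetobidixe.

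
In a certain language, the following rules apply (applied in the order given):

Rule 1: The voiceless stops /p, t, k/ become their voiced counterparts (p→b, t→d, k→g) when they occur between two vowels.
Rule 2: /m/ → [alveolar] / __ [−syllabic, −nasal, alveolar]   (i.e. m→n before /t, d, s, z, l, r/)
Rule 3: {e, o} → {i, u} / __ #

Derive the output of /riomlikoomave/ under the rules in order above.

rionligoomavi

Rule 1 (intervocalic voicing): /k/ is a voiceless stop between vowels /i/ and /o/, so it voices to [g]. /riomlikoomave/ → riomligoomave.
Rule 2 (nasal place assimilation): /m/ precedes the alveolar consonant /l/, so it assimilates in place to [n]. /riomligoomave/ → rionligoomave.
Rule 3 (final vowel raising): /e/ is a mid vowel in word-final position, so it raises to [i]. /rionligoomave/ → rionligoomavi.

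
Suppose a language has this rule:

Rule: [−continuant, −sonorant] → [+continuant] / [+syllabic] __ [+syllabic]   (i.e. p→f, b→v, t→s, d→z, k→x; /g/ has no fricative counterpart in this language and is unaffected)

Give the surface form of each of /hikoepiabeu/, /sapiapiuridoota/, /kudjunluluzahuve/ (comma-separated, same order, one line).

hixoefiaveu, safiafiurizoosa, kudjunluluzahuve

/hikoepiabeu/: /k/ is a stop between vowels /i/ and /o/, so it spirantizes to the fricative [x]. /p/ is a stop between vowels /e/ and /i/, so it spirantizes to the fricative [f]. /b/ is a stop between vowels /a/ and /e/, so it spirantizes to the fricative [v]. → [hixoefiaveu].
/sapiapiuridoota/: /p/ is a stop between vowels /a/ and /i/, so it spirantizes to the fricative [f]. /p/ is a stop between vowels /a/ and /i/, so it spirantizes to the fricative [f]. /d/ is a stop between vowels /i/ and /o/, so it spirantizes to the fricative [z]. /t/ is a stop between vowels /o/ and /a/, so it spirantizes to the fricative [s]. → [safiafiurizoosa].
/kudjunluluzahuve/: the rule's environment is not met; surfaces unchanged as [kudjunluluzahuve].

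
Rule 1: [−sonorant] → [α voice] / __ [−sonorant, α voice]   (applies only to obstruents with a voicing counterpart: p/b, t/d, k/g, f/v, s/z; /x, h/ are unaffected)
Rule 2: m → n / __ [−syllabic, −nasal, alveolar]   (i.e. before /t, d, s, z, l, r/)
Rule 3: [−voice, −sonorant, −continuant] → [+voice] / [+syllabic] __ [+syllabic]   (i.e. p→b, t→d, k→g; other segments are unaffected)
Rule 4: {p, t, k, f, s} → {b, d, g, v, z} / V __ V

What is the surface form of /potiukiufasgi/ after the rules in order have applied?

podiugiuvazgi

Rule 1 (regressive voicing assimilation): /s/ precedes the voiced obstruent /g/, so it voices to [z] by assimilation. /potiukiufasgi/ → potiukiufazgi.
Rule 2 (nasal place assimilation): no segment meets the environment; /potiukiufazgi/ is unchanged.
Rule 3 (intervocalic voicing): /t/ is a voiceless stop between vowels /o/ and /i/, so it voices to [d]. /k/ is a voiceless stop between vowels /u/ and /i/, so it voices to [g]. /potiukiufazgi/ → podiugiufazgi.
Rule 4 (intervocalic voicing): /f/ is a voiceless obstruent between vowels /u/ and /a/, so it voices to [v]. /podiugiufazgi/ → podiugiuvazgi.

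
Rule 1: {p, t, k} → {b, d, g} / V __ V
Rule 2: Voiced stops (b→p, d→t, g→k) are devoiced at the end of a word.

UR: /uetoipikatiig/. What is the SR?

uedoibigadiik

Rule 1 (intervocalic voicing): /t/ is a voiceless stop between vowels /e/ and /o/, so it voices to [d]. /p/ is a voiceless stop between vowels /i/ and /i/, so it voices to [b]. /k/ is a voiceless stop between vowels /i/ and /a/, so it voices to [g]. /t/ is a voiceless stop between vowels /a/ and /i/, so it voices to [d]. /uetoipikatiig/ → uedoibigadiig.
Rule 2 (final devoicing): /g/ is a voiced stop in word-final position, so it devoices to [k]. /uedoibigadiig/ → uedoibigadiik.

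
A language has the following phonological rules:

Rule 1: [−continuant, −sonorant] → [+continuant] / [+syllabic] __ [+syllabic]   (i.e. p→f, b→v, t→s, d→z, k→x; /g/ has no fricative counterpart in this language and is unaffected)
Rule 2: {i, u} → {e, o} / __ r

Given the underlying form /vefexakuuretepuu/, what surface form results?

vefexaxuoresefuu

Rule 1 (intervocalic spirantization): /k/ is a stop between vowels /a/ and /u/, so it spirantizes to the fricative [x]. /t/ is a stop between vowels /e/ and /e/, so it spirantizes to the fricative [s]. /p/ is a stop between vowels /e/ and /u/, so it spirantizes to the fricative [f]. /vefexakuuretepuu/ → vefexaxuuresefuu.
Rule 2 (pre-rhotic lowering): /u/ is a high vowel immediately before /r/, so it lowers to [o]. /vefexaxuuresefuu/ → vefexaxuoresefuu.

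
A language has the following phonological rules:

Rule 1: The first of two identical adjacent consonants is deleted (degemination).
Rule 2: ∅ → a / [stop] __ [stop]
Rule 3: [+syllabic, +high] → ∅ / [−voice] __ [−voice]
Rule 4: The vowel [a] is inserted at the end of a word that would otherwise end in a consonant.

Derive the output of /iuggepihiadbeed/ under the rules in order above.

iugephiadabeeda

Rule 1 (degemination): /gg/ is a geminate; the first /g/ deletes. /iuggepihiadbeed/ → iugepihiadbeed.
Rule 2 (stop-cluster a-epenthesis): /d/ and /b/ form a stop–stop cluster, so [a] is inserted between them. /iugepihiadbeed/ → iugepihiadabeed.
Rule 3 (high vowel syncope): /i/ is a high vowel flanked by voiceless consonants /p/ and /h/, so it deletes. /iugepihiadabeed/ → iugephiadabeed.
Rule 4 (final a-epenthesis): the form ends in the consonant /d/, so [a] is inserted word-finally. /iugephiadabeed/ → iugephiadabeeda.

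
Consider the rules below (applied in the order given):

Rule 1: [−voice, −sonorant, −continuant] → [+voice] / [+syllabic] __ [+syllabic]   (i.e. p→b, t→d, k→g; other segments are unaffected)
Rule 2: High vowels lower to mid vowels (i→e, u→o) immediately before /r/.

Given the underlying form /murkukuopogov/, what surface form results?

morkuguobogov

Rule 1 (intervocalic voicing): /k/ is a voiceless stop between vowels /u/ and /u/, so it voices to [g]. /p/ is a voiceless stop between vowels /o/ and /o/, so it voices to [b]. /murkukuopogov/ → murkuguobogov.
Rule 2 (pre-rhotic lowering): /u/ is a high vowel immediately before /r/, so it lowers to [o]. /murkuguobogov/ → morkuguobogov.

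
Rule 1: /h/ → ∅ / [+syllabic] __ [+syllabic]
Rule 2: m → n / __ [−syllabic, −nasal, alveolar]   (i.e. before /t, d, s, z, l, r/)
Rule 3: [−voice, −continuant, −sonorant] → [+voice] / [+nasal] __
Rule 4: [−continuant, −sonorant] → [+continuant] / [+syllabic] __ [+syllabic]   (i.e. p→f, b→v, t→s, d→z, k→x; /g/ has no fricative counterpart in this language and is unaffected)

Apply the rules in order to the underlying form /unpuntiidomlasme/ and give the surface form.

unbundiizonlasme

Rule 1 (intervocalic h-deletion): no segment meets the environment; /unpuntiidomlasme/ is unchanged.
Rule 2 (nasal place assimilation): /m/ precedes the alveolar consonant /l/, so it assimilates in place to [n]. /unpuntiidomlasme/ → unpuntiidonlasme.
Rule 3 (post-nasal voicing): /p/ is a voiceless stop immediately after the nasal /n/, so it voices to [b]. /t/ is a voiceless stop immediately after the nasal /n/, so it voices to [d]. /unpuntiidonlasme/ → unbundiidonlasme.
Rule 4 (intervocalic spirantization): /d/ is a stop between vowels /i/ and /o/, so it spirantizes to the fricative [z]. /unbundiidonlasme/ → unbundiizonlasme.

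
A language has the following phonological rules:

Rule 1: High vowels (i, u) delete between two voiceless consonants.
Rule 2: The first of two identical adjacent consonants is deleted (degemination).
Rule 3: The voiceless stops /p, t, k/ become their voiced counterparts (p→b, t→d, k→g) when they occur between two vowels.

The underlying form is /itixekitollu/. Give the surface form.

itxektolu

Rule 1 (high vowel syncope): /i/ is a high vowel flanked by voiceless consonants /t/ and /x/, so it deletes. /i/ is a high vowel flanked by voiceless consonants /k/ and /t/, so it deletes. /itixekitollu/ → itxektollu.
Rule 2 (degemination): /ll/ is a geminate; the first /l/ deletes. /itxektollu/ → itxektolu.
Rule 3 (intervocalic voicing): no segment meets the environment; /itxektolu/ is unchanged.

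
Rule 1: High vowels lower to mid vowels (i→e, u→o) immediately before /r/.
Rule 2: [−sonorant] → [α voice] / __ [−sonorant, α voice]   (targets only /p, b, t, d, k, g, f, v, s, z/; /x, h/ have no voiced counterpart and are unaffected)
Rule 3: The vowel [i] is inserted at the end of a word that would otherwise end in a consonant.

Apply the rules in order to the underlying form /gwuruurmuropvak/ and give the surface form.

gworuormorobvaki

Rule 1 (pre-rhotic lowering): /u/ is a high vowel immediately before /r/, so it lowers to [o]. /u/ is a high vowel immediately before /r/, so it lowers to [o]. /u/ is a high vowel immediately before /r/, so it lowers to [o]. /gwuruurmuropvak/ → gworuormoropvak.
Rule 2 (regressive voicing assimilation): /p/ precedes the voiced obstruent /v/, so it voices to [b] by assimilation. /gworuormoropvak/ → gworuormorobvak.
Rule 3 (final i-epenthesis): the form ends in the consonant /k/, so [i] is inserted word-finally. /gworuormorobvak/ → gworuormorobvaki.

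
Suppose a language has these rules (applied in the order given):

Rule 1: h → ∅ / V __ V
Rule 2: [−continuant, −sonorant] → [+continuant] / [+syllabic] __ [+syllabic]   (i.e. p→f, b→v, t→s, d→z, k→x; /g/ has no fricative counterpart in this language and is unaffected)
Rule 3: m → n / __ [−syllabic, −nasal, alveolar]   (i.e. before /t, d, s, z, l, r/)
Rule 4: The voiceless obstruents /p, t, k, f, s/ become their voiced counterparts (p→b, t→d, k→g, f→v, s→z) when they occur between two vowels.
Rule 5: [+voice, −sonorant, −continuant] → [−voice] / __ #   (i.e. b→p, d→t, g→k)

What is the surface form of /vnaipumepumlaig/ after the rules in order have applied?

vnaivumevunlaik

Rule 1 (intervocalic h-deletion): no segment meets the environment; /vnaipumepumlaig/ is unchanged.
Rule 2 (intervocalic spirantization): /p/ is a stop between vowels /i/ and /u/, so it spirantizes to the fricative [f]. /p/ is a stop between vowels /e/ and /u/, so it spirantizes to the fricative [f]. /vnaipumepumlaig/ → vnaifumefumlaig.
Rule 3 (nasal place assimilation): /m/ precedes the alveolar consonant /l/, so it assimilates in place to [n]. /vnaifumefumlaig/ → vnaifumefunlaig.
Rule 4 (intervocalic voicing): /f/ is a voiceless obstruent between vowels /i/ and /u/, so it voices to [v]. /f/ is a voiceless obstruent between vowels /e/ and /u/, so it voices to [v]. /vnaifumefunlaig/ → vnaivumevunlaig.
Rule 5 (final devoicing): /g/ is a voiced stop in word-final position, so it devoices to [k]. /vnaivumevunlaig/ → vnaivumevunlaik.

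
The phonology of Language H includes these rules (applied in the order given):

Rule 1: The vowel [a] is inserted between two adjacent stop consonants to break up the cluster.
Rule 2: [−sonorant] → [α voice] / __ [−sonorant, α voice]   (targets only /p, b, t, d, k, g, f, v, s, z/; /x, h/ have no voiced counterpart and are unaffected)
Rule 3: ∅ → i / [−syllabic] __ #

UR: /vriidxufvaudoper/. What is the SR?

vriitxuvvaudoperi

Rule 1 (stop-cluster a-epenthesis): no segment meets the environment; /vriidxufvaudoper/ is unchanged.
Rule 2 (regressive voicing assimilation): /d/ precedes the voiceless obstruent /x/, so it devoices to [t] by assimilation. /f/ precedes the voiced obstruent /v/, so it voices to [v] by assimilation. /vriidxufvaudoper/ → vriitxuvvaudoper.
Rule 3 (final i-epenthesis): the form ends in the consonant /r/, so [i] is inserted word-finally. /vriitxuvvaudoper/ → vriitxuvvaudoperi.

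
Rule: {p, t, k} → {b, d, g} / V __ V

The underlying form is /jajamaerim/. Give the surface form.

jajamaerim

No segment of /jajamaerim/ meets the structural description of the rule, so the form surfaces unchanged.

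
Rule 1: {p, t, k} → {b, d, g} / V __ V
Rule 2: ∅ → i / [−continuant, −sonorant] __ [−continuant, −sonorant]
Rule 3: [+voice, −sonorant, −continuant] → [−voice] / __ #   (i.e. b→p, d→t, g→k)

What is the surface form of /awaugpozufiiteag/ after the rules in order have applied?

awaugipozufiideak

Rule 1 (intervocalic voicing): /t/ is a voiceless stop between vowels /i/ and /e/, so it voices to [d]. /awaugpozufiiteag/ → awaugpozufiideag.
Rule 2 (stop-cluster i-epenthesis): /g/ and /p/ form a stop–stop cluster, so [i] is inserted between them. /awaugpozufiideag/ → awaugipozufiideag.
Rule 3 (final devoicing): /g/ is a voiced stop in word-final position, so it devoices to [k]. /awaugipozufiideag/ → awaugipozufiideak.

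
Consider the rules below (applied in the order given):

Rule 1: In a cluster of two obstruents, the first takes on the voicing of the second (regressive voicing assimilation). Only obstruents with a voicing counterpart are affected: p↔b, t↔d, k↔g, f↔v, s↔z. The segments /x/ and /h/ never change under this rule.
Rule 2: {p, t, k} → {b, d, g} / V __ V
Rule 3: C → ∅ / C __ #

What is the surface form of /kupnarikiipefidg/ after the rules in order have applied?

kupnarigiibefid

Rule 1 (regressive voicing assimilation): no segment meets the environment; /kupnarikiipefidg/ is unchanged.
Rule 2 (intervocalic voicing): /k/ is a voiceless stop between vowels /i/ and /i/, so it voices to [g]. /p/ is a voiceless stop between vowels /i/ and /e/, so it voices to [b]. /kupnarikiipefidg/ → kupnarigiibefidg.
Rule 3 (final cluster simplification): /g/ is the second consonant of a word-final cluster /dg/, so it deletes. /kupnarigiibefidg/ → kupnarigiibefid.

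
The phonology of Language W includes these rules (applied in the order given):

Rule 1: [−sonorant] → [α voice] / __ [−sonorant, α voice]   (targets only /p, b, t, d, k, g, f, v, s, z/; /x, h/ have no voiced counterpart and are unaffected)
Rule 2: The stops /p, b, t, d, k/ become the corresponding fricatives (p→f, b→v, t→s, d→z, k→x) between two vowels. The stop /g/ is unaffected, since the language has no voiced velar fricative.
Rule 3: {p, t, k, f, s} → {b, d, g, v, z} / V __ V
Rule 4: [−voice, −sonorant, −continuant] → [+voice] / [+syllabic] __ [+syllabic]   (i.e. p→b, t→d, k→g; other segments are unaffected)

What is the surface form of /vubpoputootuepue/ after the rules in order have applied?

Rule 1 (regressive voicing assimilation): /b/ precedes the voiceless obstruent /p/, so it devoices to [p] by assimilation. /vubpoputootuepue/ → vuppoputootuepue.
Rule 2 (intervocalic spirantization): /p/ is a stop between vowels /o/ and /u/, so it spirantizes to the fricative [f]. /t/ is a stop between vowels /u/ and /o/, so it spirantizes to the fricative [s]. /t/ is a stop between vowels /o/ and /u/, so it spirantizes to the fricative [s]. /p/ is a stop between vowels /e/ and /u/, so it spirantizes to the fricative [f]. /vuppoputootuepue/ → vuppofusoosuefue.
Rule 3 (intervocalic voicing): /f/ is a voiceless obstruent between vowels /o/ and /u/, so it voices to [v]. /s/ is a voiceless obstruent between vowels /u/ and /o/, so it voices to [z]. /s/ is a voiceless obstruent between vowels /o/ and /u/, so it voices to [z]. /f/ is a voiceless obstruent between vowels /e/ and /u/, so it voices to [v]. /vuppofusoosuefue/ → vuppovuzoozuevue.
Rule 4 (intervocalic voicing): no segment meets the environment; /vuppovuzoozuevue/ is unchanged.

vuppovuzoozuevue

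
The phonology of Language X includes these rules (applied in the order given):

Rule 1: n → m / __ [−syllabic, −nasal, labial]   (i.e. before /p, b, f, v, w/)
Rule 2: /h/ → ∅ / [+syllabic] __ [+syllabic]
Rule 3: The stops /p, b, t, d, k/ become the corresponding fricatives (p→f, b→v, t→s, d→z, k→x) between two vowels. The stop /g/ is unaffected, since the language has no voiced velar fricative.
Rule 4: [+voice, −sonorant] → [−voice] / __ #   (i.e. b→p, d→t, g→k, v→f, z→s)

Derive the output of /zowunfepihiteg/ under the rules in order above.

Rule 1 (nasal place assimilation): /n/ precedes the labial consonant /f/, so it assimilates in place to [m]. /zowunfepihiteg/ → zowumfepihiteg.
Rule 2 (intervocalic h-deletion): /h/ occurs between vowels /i/ and /i/, so it deletes. /zowumfepihiteg/ → zowumfepiiteg.
Rule 3 (intervocalic spirantization): /p/ is a stop between vowels /e/ and /i/, so it spirantizes to the fricative [f]. /t/ is a stop between vowels /i/ and /e/, so it spirantizes to the fricative [s]. /zowumfepiiteg/ → zowumfefiiseg.
Rule 4 (final devoicing): /g/ is a voiced obstruent in word-final position, so it devoices to [k]. /zowumfefiiseg/ → zowumfefiisek.

zowumfefiisek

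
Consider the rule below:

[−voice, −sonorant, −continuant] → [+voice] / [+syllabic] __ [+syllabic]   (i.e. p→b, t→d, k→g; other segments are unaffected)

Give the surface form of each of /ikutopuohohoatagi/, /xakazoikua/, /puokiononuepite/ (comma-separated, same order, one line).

/ikutopuohohoatagi/: /k/ is a voiceless stop between vowels /i/ and /u/, so it voices to [g]. /t/ is a voiceless stop between vowels /u/ and /o/, so it voices to [d]. /p/ is a voiceless stop between vowels /o/ and /u/, so it voices to [b]. /t/ is a voiceless stop between vowels /a/ and /a/, so it voices to [d]. → [igudobuohohoadagi].
/xakazoikua/: /k/ is a voiceless stop between vowels /a/ and /a/, so it voices to [g]. /k/ is a voiceless stop between vowels /i/ and /u/, so it voices to [g]. → [xagazoigua].
/puokiononuepite/: /k/ is a voiceless stop between vowels /o/ and /i/, so it voices to [g]. /p/ is a voiceless stop between vowels /e/ and /i/, so it voices to [b]. /t/ is a voiceless stop between vowels /i/ and /e/, so it voices to [d]. → [puogiononuebide].

igudobuohohoadagi, xagazoigua, puogiononuebide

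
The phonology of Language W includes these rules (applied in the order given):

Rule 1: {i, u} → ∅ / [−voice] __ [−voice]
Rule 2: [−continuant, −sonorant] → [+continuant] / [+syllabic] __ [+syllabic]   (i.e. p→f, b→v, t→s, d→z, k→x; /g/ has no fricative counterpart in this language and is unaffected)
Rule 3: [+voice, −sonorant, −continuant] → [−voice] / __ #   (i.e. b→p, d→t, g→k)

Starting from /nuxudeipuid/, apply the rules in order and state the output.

nuxuzeifuit

Rule 1 (high vowel syncope): no segment meets the environment; /nuxudeipuid/ is unchanged.
Rule 2 (intervocalic spirantization): /d/ is a stop between vowels /u/ and /e/, so it spirantizes to the fricative [z]. /p/ is a stop between vowels /i/ and /u/, so it spirantizes to the fricative [f]. /nuxudeipuid/ → nuxuzeifuid.
Rule 3 (final devoicing): /d/ is a voiced stop in word-final position, so it devoices to [t]. /nuxuzeifuid/ → nuxuzeifuit.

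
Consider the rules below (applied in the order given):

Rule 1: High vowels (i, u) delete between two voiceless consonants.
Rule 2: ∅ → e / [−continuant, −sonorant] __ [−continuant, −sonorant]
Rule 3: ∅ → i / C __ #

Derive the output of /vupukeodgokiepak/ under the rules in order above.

vupekeodegokiepaki

Rule 1 (high vowel syncope): /u/ is a high vowel flanked by voiceless consonants /p/ and /k/, so it deletes. /vupukeodgokiepak/ → vupkeodgokiepak.
Rule 2 (stop-cluster e-epenthesis): /p/ and /k/ form a stop–stop cluster, so [e] is inserted between them. /d/ and /g/ form a stop–stop cluster, so [e] is inserted between them. /vupkeodgokiepak/ → vupekeodegokiepak.
Rule 3 (final i-epenthesis): the form ends in the consonant /k/, so [i] is inserted word-finally. /vupekeodegokiepak/ → vupekeodegokiepaki.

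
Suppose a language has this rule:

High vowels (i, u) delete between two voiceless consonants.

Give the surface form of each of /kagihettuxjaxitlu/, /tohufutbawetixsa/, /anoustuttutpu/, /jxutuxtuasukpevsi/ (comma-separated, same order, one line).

kagihettxjaxtlu, tohftbawetxsa, anousttttpu, jxtxtuaskpevsi

/kagihettuxjaxitlu/: /u/ is a high vowel flanked by voiceless consonants /t/ and /x/, so it deletes. /i/ is a high vowel flanked by voiceless consonants /x/ and /t/, so it deletes. → [kagihettxjaxtlu].
/tohufutbawetixsa/: /u/ is a high vowel flanked by voiceless consonants /h/ and /f/, so it deletes. /u/ is a high vowel flanked by voiceless consonants /f/ and /t/, so it deletes. /i/ is a high vowel flanked by voiceless consonants /t/ and /x/, so it deletes. → [tohftbawetxsa].
/anoustuttutpu/: /u/ is a high vowel flanked by voiceless consonants /t/ and /t/, so it deletes. /u/ is a high vowel flanked by voiceless consonants /t/ and /t/, so it deletes. → [anousttttpu].
/jxutuxtuasukpevsi/: /u/ is a high vowel flanked by voiceless consonants /x/ and /t/, so it deletes. /u/ is a high vowel flanked by voiceless consonants /t/ and /x/, so it deletes. /u/ is a high vowel flanked by voiceless consonants /s/ and /k/, so it deletes. → [jxtxtuaskpevsi].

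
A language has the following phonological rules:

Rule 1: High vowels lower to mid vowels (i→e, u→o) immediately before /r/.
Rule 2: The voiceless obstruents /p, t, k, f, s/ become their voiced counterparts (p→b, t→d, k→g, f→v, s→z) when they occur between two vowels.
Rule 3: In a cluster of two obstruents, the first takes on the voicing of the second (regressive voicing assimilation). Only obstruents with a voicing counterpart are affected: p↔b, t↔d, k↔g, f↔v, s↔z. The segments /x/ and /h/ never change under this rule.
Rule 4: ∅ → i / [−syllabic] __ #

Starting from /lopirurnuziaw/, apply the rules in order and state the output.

loberornuziawi

Rule 1 (pre-rhotic lowering): /i/ is a high vowel immediately before /r/, so it lowers to [e]. /u/ is a high vowel immediately before /r/, so it lowers to [o]. /lopirurnuziaw/ → loperornuziaw.
Rule 2 (intervocalic voicing): /p/ is a voiceless obstruent between vowels /o/ and /e/, so it voices to [b]. /loperornuziaw/ → loberornuziaw.
Rule 3 (regressive voicing assimilation): no segment meets the environment; /loberornuziaw/ is unchanged.
Rule 4 (final i-epenthesis): the form ends in the consonant /w/, so [i] is inserted word-finally. /loberornuziaw/ → loberornuziawi.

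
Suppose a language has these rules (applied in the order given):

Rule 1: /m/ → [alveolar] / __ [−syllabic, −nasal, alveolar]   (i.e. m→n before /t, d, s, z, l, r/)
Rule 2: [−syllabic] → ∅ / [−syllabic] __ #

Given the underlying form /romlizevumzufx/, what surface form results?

Rule 1 (nasal place assimilation): /m/ precedes the alveolar consonant /l/, so it assimilates in place to [n]. /m/ precedes the alveolar consonant /z/, so it assimilates in place to [n]. /romlizevumzufx/ → ronlizevunzufx.
Rule 2 (final cluster simplification): /x/ is the second consonant of a word-final cluster /fx/, so it deletes. /ronlizevunzufx/ → ronlizevunzuf.

ronlizevunzuf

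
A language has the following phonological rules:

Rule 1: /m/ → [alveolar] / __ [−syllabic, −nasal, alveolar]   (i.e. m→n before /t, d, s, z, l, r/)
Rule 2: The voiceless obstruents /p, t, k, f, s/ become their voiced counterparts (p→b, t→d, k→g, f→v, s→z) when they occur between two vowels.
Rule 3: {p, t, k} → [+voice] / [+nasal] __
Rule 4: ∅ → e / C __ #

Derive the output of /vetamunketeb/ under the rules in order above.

Rule 1 (nasal place assimilation): no segment meets the environment; /vetamunketeb/ is unchanged.
Rule 2 (intervocalic voicing): /t/ is a voiceless obstruent between vowels /e/ and /a/, so it voices to [d]. /t/ is a voiceless obstruent between vowels /e/ and /e/, so it voices to [d]. /vetamunketeb/ → vedamunkedeb.
Rule 3 (post-nasal voicing): /k/ is a voiceless stop immediately after the nasal /n/, so it voices to [g]. /vedamunkedeb/ → vedamungedeb.
Rule 4 (final e-epenthesis): the form ends in the consonant /b/, so [e] is inserted word-finally. /vedamungedeb/ → vedamungedebe.

vedamungedebe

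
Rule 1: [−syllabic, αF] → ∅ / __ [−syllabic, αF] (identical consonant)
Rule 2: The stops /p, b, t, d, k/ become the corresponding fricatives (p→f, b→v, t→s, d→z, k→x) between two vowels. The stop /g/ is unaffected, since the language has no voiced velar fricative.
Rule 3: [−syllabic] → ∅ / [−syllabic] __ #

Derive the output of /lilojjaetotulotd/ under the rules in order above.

Rule 1 (degemination): /jj/ is a geminate; the first /j/ deletes. /lilojjaetotulotd/ → lilojaetotulotd.
Rule 2 (intervocalic spirantization): /t/ is a stop between vowels /e/ and /o/, so it spirantizes to the fricative [s]. /t/ is a stop between vowels /o/ and /u/, so it spirantizes to the fricative [s]. /lilojaetotulotd/ → lilojaesosulotd.
Rule 3 (final cluster simplification): /d/ is the second consonant of a word-final cluster /td/, so it deletes. /lilojaesosulotd/ → lilojaesosulot.

lilojaesosulot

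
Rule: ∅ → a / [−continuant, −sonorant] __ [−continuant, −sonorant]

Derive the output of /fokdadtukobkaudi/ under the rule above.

fokadadatukobakaudi

/k/ and /d/ form a stop–stop cluster, so [a] is inserted between them.
/d/ and /t/ form a stop–stop cluster, so [a] is inserted between them.
/b/ and /k/ form a stop–stop cluster, so [a] is inserted between them.
Surface form: [fokadadatukobakaudi].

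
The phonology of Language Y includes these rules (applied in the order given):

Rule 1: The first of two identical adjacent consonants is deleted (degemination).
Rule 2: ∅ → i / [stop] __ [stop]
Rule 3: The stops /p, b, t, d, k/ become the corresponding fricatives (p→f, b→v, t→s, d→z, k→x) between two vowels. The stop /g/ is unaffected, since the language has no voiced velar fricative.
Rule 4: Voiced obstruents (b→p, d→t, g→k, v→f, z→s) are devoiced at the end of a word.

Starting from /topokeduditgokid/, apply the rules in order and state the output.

Rule 1 (degemination): no segment meets the environment; /topokeduditgokid/ is unchanged.
Rule 2 (stop-cluster i-epenthesis): /t/ and /g/ form a stop–stop cluster, so [i] is inserted between them. /topokeduditgokid/ → topokeduditigokid.
Rule 3 (intervocalic spirantization): /p/ is a stop between vowels /o/ and /o/, so it spirantizes to the fricative [f]. /k/ is a stop between vowels /o/ and /e/, so it spirantizes to the fricative [x]. /d/ is a stop between vowels /e/ and /u/, so it spirantizes to the fricative [z]. /d/ is a stop between vowels /u/ and /i/, so it spirantizes to the fricative [z]. /t/ is a stop between vowels /i/ and /i/, so it spirantizes to the fricative [s]. /k/ is a stop between vowels /o/ and /i/, so it spirantizes to the fricative [x]. /topokeduditigokid/ → tofoxezuzisigoxid.
Rule 4 (final devoicing): /d/ is a voiced obstruent in word-final position, so it devoices to [t]. /tofoxezuzisigoxid/ → tofoxezuzisigoxit.

tofoxezuzisigoxit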